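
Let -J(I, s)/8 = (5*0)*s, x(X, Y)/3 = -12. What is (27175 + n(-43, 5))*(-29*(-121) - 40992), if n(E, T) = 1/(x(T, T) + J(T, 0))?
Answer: -36669581417/36 ≈ -1.0186e+9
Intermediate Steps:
x(X, Y) = -36 (x(X, Y) = 3*(-12) = -36)
J(I, s) = 0 (J(I, s) = -8*5*0*s = -0*s = -8*0 = 0)
n(E, T) = -1/36 (n(E, T) = 1/(-36 + 0) = 1/(-36) = -1/36)
(27175 + n(-43, 5))*(-29*(-121) - 40992) = (27175 - 1/36)*(-29*(-121) - 40992) = 978299*(3509 - 40992)/36 = (978299/36)*(-37483) = -36669581417/36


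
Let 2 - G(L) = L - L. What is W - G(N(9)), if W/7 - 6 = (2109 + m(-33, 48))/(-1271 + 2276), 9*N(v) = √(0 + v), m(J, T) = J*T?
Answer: 2925/67 ≈ 43.657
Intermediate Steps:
N(v) = √v/9 (N(v) = √(0 + v)/9 = √v/9)
G(L) = 2 (G(L) = 2 - (L - L) = 2 - 1*0 = 2 + 0 = 2)
W = 3059/67 (W = 42 + 7*((2109 - 33*48)/(-1271 + 2276)) = 42 + 7*((2109 - 1584)/1005) = 42 + 7*(525*(1/1005)) = 42 + 7*(35/67) = 42 + 245/67 = 3059/67 ≈ 45.657)
W - G(N(9)) = 3059/67 - 1*2 = 3059/67 - 2 = 2925/67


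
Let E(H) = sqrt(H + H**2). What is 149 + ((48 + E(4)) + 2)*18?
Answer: 1049 + 36*sqrt(5) ≈ 1129.5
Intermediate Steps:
149 + ((48 + E(4)) + 2)*18 = 149 + ((48 + sqrt(4*(1 + 4))) + 2)*18 = 149 + ((48 + sqrt(4*5)) + 2)*18 = 149 + ((48 + sqrt(20)) + 2)*18 = 149 + ((48 + 2*sqrt(5)) + 2)*18 = 149 + (50 + 2*sqrt(5))*18 = 149 + (900 + 36*sqrt(5)) = 1049 + 36*sqrt(5)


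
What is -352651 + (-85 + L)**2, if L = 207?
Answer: -337767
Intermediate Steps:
-352651 + (-85 + L)**2 = -352651 + (-85 + 207)**2 = -352651 + 122**2 = -352651 + 14884 = -337767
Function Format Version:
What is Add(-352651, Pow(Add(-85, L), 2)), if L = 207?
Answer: -337767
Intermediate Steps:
Add(-352651, Pow(Add(-85, L), 2)) = Add(-352651, Pow(Add(-85, 207), 2)) = Add(-352651, Pow(122, 2)) = Add(-352651, 14884) = -337767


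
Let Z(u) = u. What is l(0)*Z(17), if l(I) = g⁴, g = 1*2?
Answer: 272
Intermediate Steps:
g = 2
l(I) = 16 (l(I) = 2⁴ = 16)
l(0)*Z(17) = 16*17 = 272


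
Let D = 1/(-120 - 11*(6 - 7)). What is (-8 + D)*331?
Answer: -288963/109 ≈ -2651.0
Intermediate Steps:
D = -1/109 (D = 1/(-120 - 11*(-1)) = 1/(-120 + 11) = 1/(-109) = -1/109 ≈ -0.0091743)
(-8 + D)*331 = (-8 - 1/109)*331 = -873/109*331 = -288963/109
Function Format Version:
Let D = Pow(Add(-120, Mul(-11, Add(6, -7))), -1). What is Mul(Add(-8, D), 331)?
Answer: Rational(-288963, 109) ≈ -2651.0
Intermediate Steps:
D = Rational(-1, 109) (D = Pow(Add(-120, Mul(-11, -1)), -1) = Pow(Add(-120, 11), -1) = Pow(-109, -1) = Rational(-1, 109) ≈ -0.0091743)
Mul(Add(-8, D), 331) = Mul(Add(-8, Rational(-1, 109)), 331) = Mul(Rational(-873, 109), 331) = Rational(-288963, 109)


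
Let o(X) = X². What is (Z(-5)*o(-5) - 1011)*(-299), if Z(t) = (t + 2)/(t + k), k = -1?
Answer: 597103/2 ≈ 2.9855e+5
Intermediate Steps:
Z(t) = (2 + t)/(-1 + t) (Z(t) = (t + 2)/(t - 1) = (2 + t)/(-1 + t))
(Z(-5)*o(-5) - 1011)*(-299) = (((2 - 5)/(-1 - 5))*(-5)² - 1011)*(-299) = ((-3/(-6))*25 - 1011)*(-299) = (-⅙*(-3)*25 - 1011)*(-299) = ((½)*25 - 1011)*(-299) = (25/2 - 1011)*(-299) = -1997/2*(-299) = 597103/2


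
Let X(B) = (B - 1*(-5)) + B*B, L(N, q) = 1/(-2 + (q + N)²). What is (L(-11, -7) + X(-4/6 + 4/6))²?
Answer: 2595321/103684 ≈ 25.031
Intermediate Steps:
L(N, q) = 1/(-2 + (N + q)²)
X(B) = 5 + B + B² (X(B) = (B + 5) + B² = (5 + B) + B² = 5 + B + B²)
(L(-11, -7) + X(-4/6 + 4/6))² = (1/(-2 + (-11 - 7)²) + (5 + (-4/6 + 4/6) + (-4/6 + 4/6)²))² = (1/(-2 + (-18)²) + (5 + (-4*⅙ + 4*(⅙)) + (-4*⅙ + 4*(⅙))²))² = (1/(-2 + 324) + (5 + (-⅔ + ⅔) + (-⅔ + ⅔)²))² = (1/322 + (5 + 0 + 0²))² = (1/322 + (5 + 0 + 0))² = (1/322 + 5)² = (1611/322)² = 2595321/103684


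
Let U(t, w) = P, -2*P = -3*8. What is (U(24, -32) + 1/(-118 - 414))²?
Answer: 40742689/283024 ≈ 143.95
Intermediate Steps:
P = 12 (P = -(-3)*8/2 = -½*(-24) = 12)
U(t, w) = 12
(U(24, -32) + 1/(-118 - 414))² = (12 + 1/(-118 - 414))² = (12 + 1/(-532))² = (12 - 1/532)² = (6383/532)² = 40742689/283024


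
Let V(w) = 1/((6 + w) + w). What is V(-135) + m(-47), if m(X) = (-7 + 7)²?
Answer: -1/264 ≈ -0.0037879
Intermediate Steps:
V(w) = 1/(6 + 2*w)
m(X) = 0 (m(X) = 0² = 0)
V(-135) + m(-47) = 1/(2*(3 - 135)) + 0 = (½)/(-132) + 0 = (½)*(-1/132) + 0 = -1/264 + 0 = -1/264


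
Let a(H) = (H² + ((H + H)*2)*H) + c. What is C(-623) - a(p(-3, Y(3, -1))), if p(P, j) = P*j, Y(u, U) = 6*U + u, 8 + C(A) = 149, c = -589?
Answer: 325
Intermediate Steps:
C(A) = 141 (C(A) = -8 + 149 = 141)
Y(u, U) = u + 6*U
a(H) = -589 + 5*H² (a(H) = (H² + ((H + H)*2)*H) - 589 = (H² + ((2*H)*2)*H) - 589 = (H² + (4*H)*H) - 589 = (H² + 4*H²) - 589 = 5*H² - 589 = -589 + 5*H²)
C(-623) - a(p(-3, Y(3, -1))) = 141 - (-589 + 5*(-3*(3 + 6*(-1)))²) = 141 - (-589 + 5*(-3*(3 - 6))²) = 141 - (-589 + 5*(-3*(-3))²) = 141 - (-589 + 5*9²) = 141 - (-589 + 5*81) = 141 - (-589 + 405) = 141 - 1*(-184) = 141 + 184 = 325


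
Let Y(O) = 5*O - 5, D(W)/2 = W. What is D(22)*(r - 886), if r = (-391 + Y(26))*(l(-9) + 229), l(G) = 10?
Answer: -2836240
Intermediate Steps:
D(W) = 2*W
Y(O) = -5 + 5*O
r = -63574 (r = (-391 + (-5 + 5*26))*(10 + 229) = (-391 + (-5 + 130))*239 = (-391 + 125)*239 = -266*239 = -63574)
D(22)*(r - 886) = (2*22)*(-63574 - 886) = 44*(-64460) = -2836240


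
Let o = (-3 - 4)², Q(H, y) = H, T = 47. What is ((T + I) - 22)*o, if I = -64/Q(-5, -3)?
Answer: 9261/5 ≈ 1852.2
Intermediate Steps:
o = 49 (o = (-7)² = 49)
I = 64/5 (I = -64/(-5) = -64*(-⅕) = 64/5 ≈ 12.800)
((T + I) - 22)*o = ((47 + 64/5) - 22)*49 = (299/5 - 22)*49 = (189/5)*49 = 9261/5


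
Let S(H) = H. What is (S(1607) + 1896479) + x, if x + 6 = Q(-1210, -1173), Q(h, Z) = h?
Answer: 1896870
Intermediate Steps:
x = -1216 (x = -6 - 1210 = -1216)
(S(1607) + 1896479) + x = (1607 + 1896479) - 1216 = 1898086 - 1216 = 1896870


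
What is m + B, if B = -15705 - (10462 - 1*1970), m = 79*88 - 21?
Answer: -17266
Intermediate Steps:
m = 6931 (m = 6952 - 21 = 6931)
B = -24197 (B = -15705 - (10462 - 1970) = -15705 - 1*8492 = -15705 - 8492 = -24197)
m + B = 6931 - 24197 = -17266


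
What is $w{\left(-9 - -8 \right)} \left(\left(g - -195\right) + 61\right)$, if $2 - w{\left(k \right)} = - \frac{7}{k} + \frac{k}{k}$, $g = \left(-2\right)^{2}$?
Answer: $-1560$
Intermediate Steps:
$g = 4$
$w{\left(k \right)} = 1 + \frac{7}{k}$ ($w{\left(k \right)} = 2 - \left(- \frac{7}{k} + \frac{k}{k}\right) = 2 - \left(- \frac{7}{k} + 1\right) = 2 - \left(1 - \frac{7}{k}\right) = 1 + \frac{7}{k}$)
$w{\left(-9 - -8 \right)} \left(\left(g - -195\right) + 61\right) = \frac{7 - 1}{-9 - -8} \left(\left(4 - -195\right) + 61\right) = \frac{7 + \left(-9 + 8\right)}{-9 + 8} \left(\left(4 + 195\right) + 61\right) = \frac{7 - 1}{-1} \left(199 + 61\right) = \left(-1\right) 6 \cdot 260 = \left(-6\right) 260 = -1560$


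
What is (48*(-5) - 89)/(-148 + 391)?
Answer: -329/243 ≈ -1.3539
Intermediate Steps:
(48*(-5) - 89)/(-148 + 391) = (-240 - 89)/243 = -329*1/243 = -329/243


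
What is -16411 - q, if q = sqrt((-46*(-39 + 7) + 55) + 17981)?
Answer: -16411 - 2*sqrt(4877) ≈ -16551.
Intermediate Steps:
q = 2*sqrt(4877) (q = sqrt((-46*(-32) + 55) + 17981) = sqrt((1472 + 55) + 17981) = sqrt(1527 + 17981) = sqrt(19508) = 2*sqrt(4877) ≈ 139.67)
-16411 - q = -16411 - 2*sqrt(4877)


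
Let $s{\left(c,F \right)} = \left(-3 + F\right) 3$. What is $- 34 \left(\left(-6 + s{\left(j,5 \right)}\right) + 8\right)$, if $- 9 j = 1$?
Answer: $-272$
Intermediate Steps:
$j = - \frac{1}{9}$ ($j = \left(- \frac{1}{9}\right) 1 = - \frac{1}{9} \approx -0.11111$)
$s{\left(c,F \right)} = -9 + 3 F$
$- 34 \left(\left(-6 + s{\left(j,5 \right)}\right) + 8\right) = - 34 \left(\left(-6 + \left(-9 + 3 \cdot 5\right)\right) + 8\right) = - 34 \left(\left(-6 + \left(-9 + 15\right)\right) + 8\right) = - 34 \left(\left(-6 + 6\right) + 8\right) = - 34 \left(0 + 8\right) = \left(-34\right) 8 = -272$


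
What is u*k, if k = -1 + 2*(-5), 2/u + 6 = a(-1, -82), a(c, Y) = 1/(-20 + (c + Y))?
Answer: 2266/619 ≈ 3.6607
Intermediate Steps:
a(c, Y) = 1/(-20 + Y + c) (a(c, Y) = 1/(-20 + (Y + c)) = 1/(-20 + Y + c))
u = -206/619 (u = 2/(-6 + 1/(-20 - 82 - 1)) = 2/(-6 + 1/(-103)) = 2/(-6 - 1/103) = 2/(-619/103) = 2*(-103/619) = -206/619 ≈ -0.33279)
k = -11 (k = -1 - 10 = -11)
u*k = -206/619*(-11) = 2266/619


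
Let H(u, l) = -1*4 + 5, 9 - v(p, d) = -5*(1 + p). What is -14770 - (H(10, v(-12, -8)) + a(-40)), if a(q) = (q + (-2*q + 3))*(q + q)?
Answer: -11331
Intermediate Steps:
v(p, d) = 14 + 5*p (v(p, d) = 9 - (-5)*(1 + p) = 9 - (-5 - 5*p) = 9 + (5 + 5*p) = 14 + 5*p)
H(u, l) = 1 (H(u, l) = -4 + 5 = 1)
a(q) = 2*q*(3 - q) (a(q) = (q + (3 - 2*q))*(2*q) = (3 - q)*(2*q) = 2*q*(3 - q))
-14770 - (H(10, v(-12, -8)) + a(-40)) = -14770 - (1 + 2*(-40)*(3 - 1*(-40))) = -14770 - (1 + 2*(-40)*(3 + 40)) = -14770 - (1 + 2*(-40)*43) = -14770 - (1 - 3440) = -14770 - 1*(-3439) = -14770 + 3439 = -11331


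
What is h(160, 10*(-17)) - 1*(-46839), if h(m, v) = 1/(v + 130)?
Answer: 1873559/40 ≈ 46839.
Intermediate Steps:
h(m, v) = 1/(130 + v)
h(160, 10*(-17)) - 1*(-46839) = 1/(130 + 10*(-17)) - 1*(-46839) = 1/(130 - 170) + 46839 = 1/(-40) + 46839 = -1/40 + 46839 = 1873559/40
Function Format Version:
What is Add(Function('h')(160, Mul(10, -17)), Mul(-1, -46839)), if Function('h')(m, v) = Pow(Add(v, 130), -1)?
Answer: Rational(1873559, 40) ≈ 46839.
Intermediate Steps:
Function('h')(m, v) = Pow(Add(130, v), -1)
Add(Function('h')(160, Mul(10, -17)), Mul(-1, -46839)) = Add(Pow(Add(130, Mul(10, -17)), -1), Mul(-1, -46839)) = Add(Pow(Add(130, -170), -1), 46839) = Add(Pow(-40, -1), 46839) = Add(Rational(-1, 40), 46839) = Rational(1873559, 40)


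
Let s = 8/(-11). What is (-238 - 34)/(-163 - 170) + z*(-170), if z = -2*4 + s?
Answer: 5437552/3663 ≈ 1484.5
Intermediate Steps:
s = -8/11 (s = 8*(-1/11) = -8/11 ≈ -0.72727)
z = -96/11 (z = -2*4 - 8/11 = -8 - 8/11 = -96/11 ≈ -8.7273)
(-238 - 34)/(-163 - 170) + z*(-170) = (-238 - 34)/(-163 - 170) - 96/11*(-170) = -272/(-333) + 16320/11 = -272*(-1/333) + 16320/11 = 272/333 + 16320/11 = 5437552/3663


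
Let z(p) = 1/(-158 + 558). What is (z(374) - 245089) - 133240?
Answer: -151331599/400 ≈ -3.7833e+5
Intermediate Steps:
z(p) = 1/400
(z(374) - 245089) - 133240 = (1/400 - 245089) - 133240 = -98035599/400 - 133240 = -151331599/400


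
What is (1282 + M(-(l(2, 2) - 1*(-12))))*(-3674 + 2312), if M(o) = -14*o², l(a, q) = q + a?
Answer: 3135324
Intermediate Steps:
l(a, q) = a + q
(1282 + M(-(l(2, 2) - 1*(-12))))*(-3674 + 2312) = (1282 - 14*((2 + 2) - 1*(-12))²)*(-3674 + 2312) = (1282 - 14*(4 + 12)²)*(-1362) = (1282 - 14*(-1*16)²)*(-1362) = (1282 - 14*(-16)²)*(-1362) = (1282 - 14*256)*(-1362) = (1282 - 3584)*(-1362) = -2302*(-1362) = 3135324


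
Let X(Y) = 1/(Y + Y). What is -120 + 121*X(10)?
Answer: -2279/20 ≈ -113.95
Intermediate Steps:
X(Y) = 1/(2*Y)
-120 + 121*X(10) = -120 + 121*((½)/10) = -120 + 121*((½)*(⅒)) = -120 + 121*(1/20) = -120 + 121/20 = -2279/20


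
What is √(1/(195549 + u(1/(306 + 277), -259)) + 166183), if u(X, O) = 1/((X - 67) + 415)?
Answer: √65393968475612954943128078/19836979724 ≈ 407.66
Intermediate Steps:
u(X, O) = 1/(348 + X) (u(X, O) = 1/((-67 + X) + 415) = 1/(348 + X))
√(1/(195549 + u(1/(306 + 277), -259)) + 166183) = √(1/(195549 + 1/(348 + 1/(306 + 277))) + 166183) = √(1/(195549 + 1/(348 + 1/583)) + 166183) = √(1/(195549 + 1/(202885/583)) + 166183) = √(1/(195549 + 583/202885) + 166183) = √(1/(39673959448/202885) + 166183) = √(202885/39673959448 + 166183) = √(6593137603149869/39673959448) = √65393968475612954943128078/19836979724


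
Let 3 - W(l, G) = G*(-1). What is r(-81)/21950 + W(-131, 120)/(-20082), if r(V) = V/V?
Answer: -223314/36733325 ≈ -0.0060793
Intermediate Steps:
r(V) = 1
W(l, G) = 3 + G (W(l, G) = 3 - G*(-1) = 3 - (-1)*G = 3 + G)
r(-81)/21950 + W(-131, 120)/(-20082) = 1/21950 + (3 + 120)/(-20082) = 1*(1/21950) + 123*(-1/20082) = 1/21950 - 41/6694 = -223314/36733325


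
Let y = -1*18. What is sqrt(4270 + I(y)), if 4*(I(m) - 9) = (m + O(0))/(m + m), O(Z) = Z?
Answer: sqrt(68466)/4 ≈ 65.415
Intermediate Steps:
y = -18
I(m) = 73/8 (I(m) = 9 + ((m + 0)/(m + m))/4 = 9 + (m/((2*m)))/4 = 9 + (m*(1/(2*m)))/4 = 9 + (1/4)*(1/2) = 9 + 1/8 = 73/8)
sqrt(4270 + I(y)) = sqrt(4270 + 73/8) = sqrt(34233/8) = sqrt(68466)/4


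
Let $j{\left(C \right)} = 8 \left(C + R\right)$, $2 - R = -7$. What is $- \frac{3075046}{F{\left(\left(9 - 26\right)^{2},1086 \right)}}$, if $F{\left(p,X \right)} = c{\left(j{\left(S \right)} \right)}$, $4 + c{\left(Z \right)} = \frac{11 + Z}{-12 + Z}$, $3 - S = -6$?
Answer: $\frac{405906072}{373} \approx 1.0882 \cdot 10^{6}$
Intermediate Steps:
$S = 9$ ($S = 3 - -6 = 3 + 6 = 9$)
$R = 9$ ($R = 2 - -7 = 2 + 7 = 9$)
$j{\left(C \right)} = 72 + 8 C$ ($j{\left(C \right)} = 8 \left(C + 9\right) = 8 \left(9 + C\right) = 72 + 8 C$)
$c{\left(Z \right)} = -4 + \frac{11 + Z}{-12 + Z}$
$F{\left(p,X \right)} = - \frac{373}{132}$ ($F{\left(p,X \right)} = \frac{59 - 3 \left(72 + 8 \cdot 9\right)}{-12 + \left(72 + 8 \cdot 9\right)} = \frac{59 - 3 \left(72 + 72\right)}{-12 + \left(72 + 72\right)} = \frac{59 - 432}{-12 + 144} = \frac{59 - 432}{132} = \frac{1}{132} \left(-373\right) = - \frac{373}{132}$)
$- \frac{3075046}{F{\left(\left(9 - 26\right)^{2},1086 \right)}} = - \frac{3075046}{- \frac{373}{132}} = \left(-3075046\right) \left(- \frac{132}{373}\right) = \frac{405906072}{373}$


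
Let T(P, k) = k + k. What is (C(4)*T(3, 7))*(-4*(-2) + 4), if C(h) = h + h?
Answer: 1344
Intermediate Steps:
T(P, k) = 2*k
C(h) = 2*h
(C(4)*T(3, 7))*(-4*(-2) + 4) = ((2*4)*(2*7))*(-4*(-2) + 4) = (8*14)*(8 + 4) = 112*12 = 1344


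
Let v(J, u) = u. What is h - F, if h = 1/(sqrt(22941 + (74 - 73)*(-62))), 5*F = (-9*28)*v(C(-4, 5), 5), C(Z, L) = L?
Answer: 252 + sqrt(22879)/22879 ≈ 252.01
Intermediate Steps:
F = -252 (F = (-9*28*5)/5 = (-252*5)/5 = (1/5)*(-1260) = -252)
h = sqrt(22879)/22879 (h = 1/(sqrt(22941 + 1*(-62))) = 1/(sqrt(22941 - 62)) = 1/(sqrt(22879)) = sqrt(22879)/22879 ≈ 0.0066112)
h - F = sqrt(22879)/22879 - 1*(-252) = sqrt(22879)/22879 + 252 = 252 + sqrt(22879)/22879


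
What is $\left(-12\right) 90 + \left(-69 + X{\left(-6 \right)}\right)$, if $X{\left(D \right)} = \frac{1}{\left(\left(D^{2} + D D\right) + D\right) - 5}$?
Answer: $- \frac{70088}{61} \approx -1149.0$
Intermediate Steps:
$X{\left(D \right)} = \frac{1}{-5 + D + 2 D^{2}}$ ($X{\left(D \right)} = \frac{1}{\left(\left(D^{2} + D^{2}\right) + D\right) - 5} = \frac{1}{\left(2 D^{2} + D\right) - 5} = \frac{1}{\left(D + 2 D^{2}\right) - 5} = \frac{1}{-5 + D + 2 D^{2}}$)
$\left(-12\right) 90 + \left(-69 + X{\left(-6 \right)}\right) = \left(-12\right) 90 - \left(69 - \frac{1}{-5 - 6 + 2 \left(-6\right)^{2}}\right) = -1080 - \left(69 - \frac{1}{-5 - 6 + 2 \cdot 36}\right) = -1080 - \left(69 - \frac{1}{-5 - 6 + 72}\right) = -1080 - \left(69 - \frac{1}{61}\right) = -1080 + \left(-69 + \frac{1}{61}\right) = -1080 - \frac{4208}{61} = - \frac{70088}{61}$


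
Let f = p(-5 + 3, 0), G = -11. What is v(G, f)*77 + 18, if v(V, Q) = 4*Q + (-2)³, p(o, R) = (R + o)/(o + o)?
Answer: -444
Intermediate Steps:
p(o, R) = (R + o)/(2*o) (p(o, R) = (R + o)/((2*o)) = (R + o)*(1/(2*o)) = (R + o)/(2*o))
f = ½ (f = (0 + (-5 + 3))/(2*(-5 + 3)) = (½)*(0 - 2)/(-2) = (½)*(-½)*(-2) = ½ ≈ 0.50000)
v(V, Q) = -8 + 4*Q (v(V, Q) = 4*Q - 8 = -8 + 4*Q)
v(G, f)*77 + 18 = (-8 + 4*(½))*77 + 18 = (-8 + 2)*77 + 18 = -6*77 + 18 = -462 + 18 = -444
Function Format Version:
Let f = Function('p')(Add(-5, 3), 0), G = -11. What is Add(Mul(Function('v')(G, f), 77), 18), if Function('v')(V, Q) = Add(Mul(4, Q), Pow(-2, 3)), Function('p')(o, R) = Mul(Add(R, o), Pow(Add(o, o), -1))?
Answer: -444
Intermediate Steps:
Function('p')(o, R) = Mul(Rational(1, 2), Pow(o, -1), Add(R, o)) (Function('p')(o, R) = Mul(Add(R, o), Pow(Mul(2, o), -1)) = Mul(Add(R, o), Mul(Rational(1, 2), Pow(o, -1))) = Mul(Rational(1, 2), Pow(o, -1), Add(R, o)))
f = Rational(1, 2) (f = Mul(Rational(1, 2), Pow(Add(-5, 3), -1), Add(0, Add(-5, 3))) = Mul(Rational(1, 2), Pow(-2, -1), Add(0, -2)) = Mul(Rational(1, 2), Rational(-1, 2), -2) = Rational(1, 2) ≈ 0.50000)
Function('v')(V, Q) = Add(-8, Mul(4, Q)) (Function('v')(V, Q) = Add(Mul(4, Q), -8) = Add(-8, Mul(4, Q)))
Add(Mul(Function('v')(G, f), 77), 18) = Add(Mul(Add(-8, Mul(4, Rational(1, 2))), 77), 18) = Add(Mul(Add(-8, 2), 77), 18) = Add(Mul(-6, 77), 18) = Add(-462, 18) = -444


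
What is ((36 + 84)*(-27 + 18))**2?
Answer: 1166400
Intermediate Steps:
((36 + 84)*(-27 + 18))**2 = (120*(-9))**2 = (-1080)**2 = 1166400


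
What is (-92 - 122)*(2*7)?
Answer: -2996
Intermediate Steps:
(-92 - 122)*(2*7) = -214*14 = -2996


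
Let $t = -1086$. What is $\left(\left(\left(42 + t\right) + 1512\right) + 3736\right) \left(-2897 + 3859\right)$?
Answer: $4044248$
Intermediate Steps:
$\left(\left(\left(42 + t\right) + 1512\right) + 3736\right) \left(-2897 + 3859\right) = \left(\left(\left(42 - 1086\right) + 1512\right) + 3736\right) \left(-2897 + 3859\right) = \left(\left(-1044 + 1512\right) + 3736\right) 962 = \left(468 + 3736\right) 962 = 4204 \cdot 962 = 4044248$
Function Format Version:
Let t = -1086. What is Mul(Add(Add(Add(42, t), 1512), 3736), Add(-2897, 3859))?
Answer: 4044248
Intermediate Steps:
Mul(Add(Add(Add(42, t), 1512), 3736), Add(-2897, 3859)) = Mul(Add(Add(Add(42, -1086), 1512), 3736), Add(-2897, 3859)) = Mul(Add(Add(-1044, 1512), 3736), 962) = Mul(Add(468, 3736), 962) = Mul(4204, 962) = 4044248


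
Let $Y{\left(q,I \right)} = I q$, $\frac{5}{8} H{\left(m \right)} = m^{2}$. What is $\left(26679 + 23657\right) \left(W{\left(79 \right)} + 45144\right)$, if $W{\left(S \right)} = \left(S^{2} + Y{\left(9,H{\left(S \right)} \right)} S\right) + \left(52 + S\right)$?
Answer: $\frac{1799833546368}{5} \approx 3.5997 \cdot 10^{11}$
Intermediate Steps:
$H{\left(m \right)} = \frac{8 m^{2}}{5}$
$W{\left(S \right)} = 52 + S + S^{2} + \frac{72 S^{3}}{5}$ ($W{\left(S \right)} = \left(S^{2} + \frac{8 S^{2}}{5} \cdot 9 S\right) + \left(52 + S\right) = \left(S^{2} + \frac{72 S^{2}}{5} S\right) + \left(52 + S\right) = \left(S^{2} + \frac{72 S^{3}}{5}\right) + \left(52 + S\right) = 52 + S + S^{2} + \frac{72 S^{3}}{5}$)
$\left(26679 + 23657\right) \left(W{\left(79 \right)} + 45144\right) = \left(26679 + 23657\right) \left(\left(52 + 79 + 79^{2} + \frac{72 \cdot 79^{3}}{5}\right) + 45144\right) = 50336 \left(\left(52 + 79 + 6241 + \frac{72}{5} \cdot 493039\right) + 45144\right) = 50336 \left(\left(52 + 79 + 6241 + \frac{35498808}{5}\right) + 45144\right) = 50336 \left(\frac{35530668}{5} + 45144\right) = 50336 \cdot \frac{35756388}{5} = \frac{1799833546368}{5}$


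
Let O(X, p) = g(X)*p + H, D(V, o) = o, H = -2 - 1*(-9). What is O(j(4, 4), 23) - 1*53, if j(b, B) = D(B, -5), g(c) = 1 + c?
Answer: -138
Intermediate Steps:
H = 7 (H = -2 + 9 = 7)
j(b, B) = -5
O(X, p) = 7 + p*(1 + X) (O(X, p) = (1 + X)*p + 7 = p*(1 + X) + 7 = 7 + p*(1 + X))
O(j(4, 4), 23) - 1*53 = (7 + 23*(1 - 5)) - 1*53 = (7 + 23*(-4)) - 53 = (7 - 92) - 53 = -85 - 53 = -138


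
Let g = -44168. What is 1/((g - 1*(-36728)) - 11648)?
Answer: -1/19088 ≈ -5.2389e-5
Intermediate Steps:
1/((g - 1*(-36728)) - 11648) = 1/((-44168 - 1*(-36728)) - 11648) = 1/((-44168 + 36728) - 11648) = 1/(-7440 - 11648) = 1/(-19088) = -1/19088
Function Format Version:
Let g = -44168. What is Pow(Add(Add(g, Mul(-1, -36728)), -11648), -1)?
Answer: Rational(-1, 19088) ≈ -5.2389e-5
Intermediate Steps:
Pow(Add(Add(g, Mul(-1, -36728)), -11648), -1) = Pow(Add(Add(-44168, Mul(-1, -36728)), -11648), -1) = Pow(Add(Add(-44168, 36728), -11648), -1) = Pow(Add(-7440, -11648), -1) = Pow(-19088, -1) = Rational(-1, 19088)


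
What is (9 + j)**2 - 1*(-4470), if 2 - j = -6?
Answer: 4759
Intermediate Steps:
j = 8 (j = 2 - 1*(-6) = 2 + 6 = 8)
(9 + j)**2 - 1*(-4470) = (9 + 8)**2 - 1*(-4470) = 17**2 + 4470 = 289 + 4470 = 4759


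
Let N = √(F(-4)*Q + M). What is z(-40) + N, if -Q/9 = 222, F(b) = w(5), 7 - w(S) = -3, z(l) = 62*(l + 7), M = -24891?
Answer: -2046 + I*√44871 ≈ -2046.0 + 211.83*I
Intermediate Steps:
z(l) = 434 + 62*l (z(l) = 62*(7 + l) = 434 + 62*l)
w(S) = 10 (w(S) = 7 - 1*(-3) = 7 + 3 = 10)
F(b) = 10
Q = -1998 (Q = -9*222 = -1998)
N = I*√44871 (N = √(10*(-1998) - 24891) = √(-19980 - 24891) = √(-44871) = I*√44871 ≈ 211.83*I)
z(-40) + N = (434 + 62*(-40)) + I*√44871 = (434 - 2480) + I*√44871 = -2046 + I*√44871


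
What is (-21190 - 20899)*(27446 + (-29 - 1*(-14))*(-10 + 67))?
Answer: -1119188599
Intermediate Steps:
(-21190 - 20899)*(27446 + (-29 - 1*(-14))*(-10 + 67)) = -42089*(27446 + (-29 + 14)*57) = -42089*(27446 - 15*57) = -42089*(27446 - 855) = -42089*26591 = -1119188599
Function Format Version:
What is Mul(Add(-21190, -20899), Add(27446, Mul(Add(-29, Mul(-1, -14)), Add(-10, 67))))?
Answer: -1119188599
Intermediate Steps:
Mul(Add(-21190, -20899), Add(27446, Mul(Add(-29, Mul(-1, -14)), Add(-10, 67)))) = Mul(-42089, Add(27446, Mul(Add(-29, 14), 57))) = Mul(-42089, Add(27446, Mul(-15, 57))) = Mul(-42089, Add(27446, -855)) = Mul(-42089, 26591) = -1119188599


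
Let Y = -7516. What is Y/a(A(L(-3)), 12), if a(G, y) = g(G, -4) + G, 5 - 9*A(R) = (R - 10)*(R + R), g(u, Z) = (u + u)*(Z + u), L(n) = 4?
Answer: -608796/2279 ≈ -267.13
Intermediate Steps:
g(u, Z) = 2*u*(Z + u) (g(u, Z) = (2*u)*(Z + u) = 2*u*(Z + u))
A(R) = 5/9 - 2*R*(-10 + R)/9 (A(R) = 5/9 - (R - 10)*(R + R)/9 = 5/9 - (-10 + R)*2*R/9 = 5/9 - 2*R*(-10 + R)/9)
a(G, y) = G + 2*G*(-4 + G) (a(G, y) = 2*G*(-4 + G) + G = G + 2*G*(-4 + G))
Y/a(A(L(-3)), 12) = -7516*1/((-7 + 2*(5/9 - 2/9*4² + (20/9)*4))*(5/9 - 2/9*4² + (20/9)*4)) = -7516*1/((-7 + 2*(5/9 - 2/9*16 + 80/9))*(5/9 - 2/9*16 + 80/9)) = -7516*1/((-7 + 2*(5/9 - 32/9 + 80/9))*(5/9 - 32/9 + 80/9)) = -7516*9/(53*(-7 + 2*(53/9))) = -7516*9/(53*(-7 + 106/9)) = -7516/((53/9)*(43/9)) = -7516/2279/81 = -7516*81/2279 = -608796/2279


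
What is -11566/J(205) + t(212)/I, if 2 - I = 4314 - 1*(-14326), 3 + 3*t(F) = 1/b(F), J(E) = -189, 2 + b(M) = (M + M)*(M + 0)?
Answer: 6458827352693/105543601884 ≈ 61.196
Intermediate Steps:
b(M) = -2 + 2*M² (b(M) = -2 + (M + M)*(M + 0) = -2 + (2*M)*M = -2 + 2*M²)
t(F) = -1 + 1/(3*(-2 + 2*F²))
I = -18638 (I = 2 - (4314 - 1*(-14326)) = 2 - (4314 + 14326) = 2 - 1*18640 = 2 - 18640 = -18638)
-11566/J(205) + t(212)/I = -11566/(-189) + ((7/6 - 1*212²)/(-1 + 212²))/(-18638) = -11566*(-1/189) + ((7/6 - 1*44944)/(-1 + 44944))*(-1/18638) = 11566/189 + ((7/6 - 44944)/44943)*(-1/18638) = 11566/189 + ((1/44943)*(-269657/6))*(-1/18638) = 11566/189 - 269657/269658*(-1/18638) = 11566/189 + 269657/5025885804 = 6458827352693/105543601884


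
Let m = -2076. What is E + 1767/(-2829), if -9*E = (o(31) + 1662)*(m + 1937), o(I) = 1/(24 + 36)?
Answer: 13070811457/509220 ≈ 25668.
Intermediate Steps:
o(I) = 1/60
E = 13861219/540 (E = -(1/60 + 1662)*(-2076 + 1937)/9 = -99721*(-139)/540 = -1/9*(-13861219/60) = 13861219/540 ≈ 25669.)
E + 1767/(-2829) = 13861219/540 + 1767/(-2829) = 13861219/540 + 1767*(-1/2829) = 13861219/540 - 589/943 = 13070811457/509220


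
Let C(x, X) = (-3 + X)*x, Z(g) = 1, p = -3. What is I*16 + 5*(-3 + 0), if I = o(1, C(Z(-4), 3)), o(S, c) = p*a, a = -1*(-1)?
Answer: -63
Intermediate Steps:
a = 1
C(x, X) = x*(-3 + X)
o(S, c) = -3 (o(S, c) = -3*1 = -3)
I = -3
I*16 + 5*(-3 + 0) = -3*16 + 5*(-3 + 0) = -48 + 5*(-3) = -48 - 15 = -63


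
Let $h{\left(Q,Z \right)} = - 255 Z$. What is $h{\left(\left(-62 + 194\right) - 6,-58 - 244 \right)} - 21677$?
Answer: $55333$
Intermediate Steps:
$h{\left(\left(-62 + 194\right) - 6,-58 - 244 \right)} - 21677 = - 255 \left(-58 - 244\right) - 21677 = \left(-255\right) \left(-302\right) - 21677 = 77010 - 21677 = 55333$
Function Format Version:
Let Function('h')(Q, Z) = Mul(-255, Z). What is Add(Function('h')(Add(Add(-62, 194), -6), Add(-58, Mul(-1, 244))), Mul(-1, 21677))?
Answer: 55333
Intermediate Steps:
Add(Function('h')(Add(Add(-62, 194), -6), Add(-58, Mul(-1, 244))), Mul(-1, 21677)) = Add(Mul(-255, Add(-58, Mul(-1, 244))), Mul(-1, 21677)) = Add(Mul(-255, Add(-58, -244)), -21677) = Add(Mul(-255, -302), -21677) = Add(77010, -21677) = 55333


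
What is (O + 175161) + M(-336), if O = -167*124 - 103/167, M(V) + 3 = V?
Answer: 25736935/167 ≈ 1.5411e+5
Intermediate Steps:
M(V) = -3 + V
O = -3458339/167 (O = -20708 - 103*1/167 = -20708 - 103/167 = -3458339/167 ≈ -20709.)
(O + 175161) + M(-336) = (-3458339/167 + 175161) + (-3 - 336) = 25793548/167 - 339 = 25736935/167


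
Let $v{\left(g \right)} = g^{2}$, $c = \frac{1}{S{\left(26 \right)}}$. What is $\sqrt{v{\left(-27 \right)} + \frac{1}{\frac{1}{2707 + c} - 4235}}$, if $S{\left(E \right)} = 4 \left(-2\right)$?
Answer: $\frac{\sqrt{6131271072424498446}}{91708917} \approx 27.0$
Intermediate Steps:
$S{\left(E \right)} = -8$
$c = - \frac{1}{8}$ ($c = \frac{1}{-8} = - \frac{1}{8} \approx -0.125$)
$\sqrt{v{\left(-27 \right)} + \frac{1}{\frac{1}{2707 + c} - 4235}} = \sqrt{\left(-27\right)^{2} + \frac{1}{\frac{1}{2707 - \frac{1}{8}} - 4235}} = \sqrt{729 + \frac{1}{\frac{1}{\frac{21655}{8}} - 4235}} = \sqrt{729 + \frac{1}{\frac{8}{21655} - 4235}} = \sqrt{729 + \frac{1}{- \frac{91708917}{21655}}} = \sqrt{729 - \frac{21655}{91708917}} = \sqrt{\frac{66855778838}{91708917}} = \frac{\sqrt{6131271072424498446}}{91708917}$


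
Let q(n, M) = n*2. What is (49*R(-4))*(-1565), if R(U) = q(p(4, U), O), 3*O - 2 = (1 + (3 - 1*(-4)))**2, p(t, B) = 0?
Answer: 0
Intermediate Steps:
O = 22 (O = 2/3 + (1 + (3 - 1*(-4)))**2/3 = 2/3 + (1 + (3 + 4))**2/3 = 2/3 + (1 + 7)**2/3 = 2/3 + (1/3)*8**2 = 2/3 + (1/3)*64 = 2/3 + 64/3 = 22)
q(n, M) = 2*n
R(U) = 0 (R(U) = 2*0 = 0)
(49*R(-4))*(-1565) = (49*0)*(-1565) = 0*(-1565) = 0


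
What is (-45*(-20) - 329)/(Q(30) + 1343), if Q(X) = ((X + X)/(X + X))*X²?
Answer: 571/2243 ≈ 0.25457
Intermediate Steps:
Q(X) = X² (Q(X) = ((2*X)/((2*X)))*X² = ((2*X)*(1/(2*X)))*X² = 1*X² = X²)
(-45*(-20) - 329)/(Q(30) + 1343) = (-45*(-20) - 329)/(30² + 1343) = (900 - 329)/(900 + 1343) = 571/2243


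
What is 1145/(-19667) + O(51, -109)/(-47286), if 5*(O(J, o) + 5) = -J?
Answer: -1895899/32745555 ≈ -0.057898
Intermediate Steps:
O(J, o) = -5 - J/5 (O(J, o) = -5 + (-J)/5 = -5 - J/5)
1145/(-19667) + O(51, -109)/(-47286) = 1145/(-19667) + (-5 - ⅕*51)/(-47286) = 1145*(-1/19667) + (-5 - 51/5)*(-1/47286) = -1145/19667 - 76/5*(-1/47286) = -1145/19667 + 38/118215 = -1895899/32745555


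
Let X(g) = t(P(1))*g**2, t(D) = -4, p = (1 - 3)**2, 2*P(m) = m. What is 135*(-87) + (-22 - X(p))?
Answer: -11703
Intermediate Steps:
P(m) = m/2
p = 4 (p = (-2)**2 = 4)
X(g) = -4*g**2
135*(-87) + (-22 - X(p)) = 135*(-87) + (-22 - (-4)*4**2) = -11745 + (-22 - (-4)*16) = -11745 + (-22 - 1*(-64)) = -11745 + (-22 + 64) = -11745 + 42 = -11703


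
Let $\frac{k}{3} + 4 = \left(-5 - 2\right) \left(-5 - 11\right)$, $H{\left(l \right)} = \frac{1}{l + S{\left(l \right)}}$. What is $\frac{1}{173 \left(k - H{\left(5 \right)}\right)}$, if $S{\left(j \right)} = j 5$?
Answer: $\frac{30}{1681387} \approx 1.7842 \cdot 10^{-5}$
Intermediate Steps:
$S{\left(j \right)} = 5 j$
$H{\left(l \right)} = \frac{1}{6 l}$ ($H{\left(l \right)} = \frac{1}{l + 5 l} = \frac{1}{6 l}$)
$k = 324$ ($k = -12 + 3 \left(-5 - 2\right) \left(-5 - 11\right) = -12 + 3 \left(\left(-7\right) \left(-16\right)\right) = -12 + 3 \cdot 112 = -12 + 336 = 324$)
$\frac{1}{173 \left(k - H{\left(5 \right)}\right)} = \frac{1}{173 \left(324 - \frac{1}{6 \cdot 5}\right)} = \frac{1}{173 \left(324 - \frac{1}{6} \cdot \frac{1}{5}\right)} = \frac{1}{173 \left(324 - \frac{1}{30}\right)} = \frac{1}{173 \cdot \frac{9719}{30}} = \frac{1}{\frac{1681387}{30}} = \frac{30}{1681387}$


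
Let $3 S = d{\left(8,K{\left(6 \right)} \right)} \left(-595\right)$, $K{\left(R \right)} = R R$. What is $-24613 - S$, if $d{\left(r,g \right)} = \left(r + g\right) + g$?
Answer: $- \frac{26239}{3} \approx -8746.3$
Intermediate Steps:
$K{\left(R \right)} = R^{2}$
$d{\left(r,g \right)} = r + 2 g$ ($d{\left(r,g \right)} = \left(g + r\right) + g = r + 2 g$)
$S = - \frac{47600}{3}$ ($S = \frac{\left(8 + 2 \cdot 6^{2}\right) \left(-595\right)}{3} = \frac{\left(8 + 2 \cdot 36\right) \left(-595\right)}{3} = \frac{\left(8 + 72\right) \left(-595\right)}{3} = \frac{80 \left(-595\right)}{3} = \frac{1}{3} \left(-47600\right) = - \frac{47600}{3} \approx -15867.0$)
$-24613 - S = -24613 - - \frac{47600}{3} = -24613 + \frac{47600}{3} = - \frac{26239}{3}$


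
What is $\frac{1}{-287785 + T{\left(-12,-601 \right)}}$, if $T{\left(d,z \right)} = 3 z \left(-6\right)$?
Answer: $- \frac{1}{276967} \approx -3.6105 \cdot 10^{-6}$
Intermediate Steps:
$T{\left(d,z \right)} = - 18 z$
$\frac{1}{-287785 + T{\left(-12,-601 \right)}} = \frac{1}{-287785 - -10818} = \frac{1}{-287785 + 10818} = \frac{1}{-276967} = - \frac{1}{276967}$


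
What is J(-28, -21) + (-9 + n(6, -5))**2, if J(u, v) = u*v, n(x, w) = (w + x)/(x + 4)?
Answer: 66721/100 ≈ 667.21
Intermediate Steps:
n(x, w) = (w + x)/(4 + x)
J(-28, -21) + (-9 + n(6, -5))**2 = -28*(-21) + (-9 + (-5 + 6)/(4 + 6))**2 = 588 + (-9 + 1/10)**2 = 588 + (-89/10)**2 = 588 + 7921/100 = 66721/100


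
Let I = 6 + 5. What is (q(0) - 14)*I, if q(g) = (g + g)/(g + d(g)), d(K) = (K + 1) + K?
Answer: -154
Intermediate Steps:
d(K) = 1 + 2*K (d(K) = (1 + K) + K = 1 + 2*K)
q(g) = 2*g/(1 + 3*g) (q(g) = (g + g)/(g + (1 + 2*g)) = (2*g)/(1 + 3*g) = 2*g/(1 + 3*g))
I = 11
(q(0) - 14)*I = (2*0/(1 + 3*0) - 14)*11 = (2*0/(1 + 0) - 14)*11 = (2*0/1 - 14)*11 = (2*0*1 - 14)*11 = (0 - 14)*11 = -14*11 = -154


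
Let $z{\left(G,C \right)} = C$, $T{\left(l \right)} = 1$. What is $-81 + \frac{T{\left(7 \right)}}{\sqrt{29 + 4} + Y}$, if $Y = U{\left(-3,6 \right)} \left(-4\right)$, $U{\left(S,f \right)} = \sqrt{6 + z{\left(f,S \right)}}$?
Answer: $-81 - \frac{4 \sqrt{3}}{15} - \frac{\sqrt{33}}{15} \approx -81.845$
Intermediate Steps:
$U{\left(S,f \right)} = \sqrt{6 + S}$
$Y = - 4 \sqrt{3}$ ($Y = \sqrt{6 - 3} \left(-4\right) = \sqrt{3} \left(-4\right) = - 4 \sqrt{3} \approx -6.9282$)
$-81 + \frac{T{\left(7 \right)}}{\sqrt{29 + 4} + Y} = -81 + \frac{1}{\sqrt{29 + 4} - 4 \sqrt{3}} \cdot 1 = -81 + \frac{1}{\sqrt{33} - 4 \sqrt{3}} \cdot 1 = -81 + \frac{1}{\sqrt{33} - 4 \sqrt{3}}$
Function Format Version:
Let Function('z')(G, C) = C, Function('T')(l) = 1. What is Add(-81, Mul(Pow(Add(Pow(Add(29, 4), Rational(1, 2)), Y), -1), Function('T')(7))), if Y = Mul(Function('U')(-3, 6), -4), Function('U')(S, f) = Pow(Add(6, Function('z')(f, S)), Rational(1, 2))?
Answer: Add(-81, Mul(Rational(-4, 15), Pow(3, Rational(1, 2))), Mul(Rational(-1, 15), Pow(33, Rational(1, 2)))) ≈ -81.845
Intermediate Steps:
Function('U')(S, f) = Pow(Add(6, S), Rational(1, 2))
Y = Mul(-4, Pow(3, Rational(1, 2))) (Y = Mul(Pow(Add(6, -3), Rational(1, 2)), -4) = Mul(Pow(3, Rational(1, 2)), -4) = Mul(-4, Pow(3, Rational(1, 2))) ≈ -6.9282)
Add(-81, Mul(Pow(Add(Pow(Add(29, 4), Rational(1, 2)), Y), -1), Function('T')(7))) = Add(-81, Mul(Pow(Add(Pow(Add(29, 4), Rational(1, 2)), Mul(-4, Pow(3, Rational(1, 2)))), -1), 1)) = Add(-81, Mul(Pow(Add(Pow(33, Rational(1, 2)), Mul(-4, Pow(3, Rational(1, 2)))), -1), 1)) = Add(-81, Pow(Add(Pow(33, Rational(1, 2)), Mul(-4, Pow(3, Rational(1, 2)))), -1))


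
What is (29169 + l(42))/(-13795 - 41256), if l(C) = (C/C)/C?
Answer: -1225099/2312142 ≈ -0.52985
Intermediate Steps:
l(C) = 1/C
(29169 + l(42))/(-13795 - 41256) = (29169 + 1/42)/(-13795 - 41256) = (29169 + 1/42)/(-55051) = (1225099/42)*(-1/55051) = -1225099/2312142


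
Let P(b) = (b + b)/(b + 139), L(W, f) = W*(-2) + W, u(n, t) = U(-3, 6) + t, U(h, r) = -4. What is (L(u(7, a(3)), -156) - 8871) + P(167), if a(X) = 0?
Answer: -1356484/153 ≈ -8865.9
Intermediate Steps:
u(n, t) = -4 + t
L(W, f) = -W (L(W, f) = -2*W + W = -W)
P(b) = 2*b/(139 + b) (P(b) = (2*b)/(139 + b) = 2*b/(139 + b))
(L(u(7, a(3)), -156) - 8871) + P(167) = (-(-4 + 0) - 8871) + 2*167/(139 + 167) = (-1*(-4) - 8871) + 2*167/306 = (4 - 8871) + 2*167*(1/306) = -8867 + 167/153 = -1356484/153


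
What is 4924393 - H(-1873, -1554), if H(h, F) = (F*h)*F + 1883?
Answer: 4528060178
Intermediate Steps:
H(h, F) = 1883 + h*F**2 (H(h, F) = h*F**2 + 1883 = 1883 + h*F**2)
4924393 - H(-1873, -1554) = 4924393 - (1883 - 1873*(-1554)**2) = 4924393 - (1883 - 1873*2414916) = 4924393 - (1883 - 4523137668) = 4924393 - 1*(-4523135785) = 4924393 + 4523135785 = 4528060178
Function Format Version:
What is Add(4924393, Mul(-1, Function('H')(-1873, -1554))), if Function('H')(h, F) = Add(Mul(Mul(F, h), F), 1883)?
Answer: 4528060178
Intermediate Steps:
Function('H')(h, F) = Add(1883, Mul(h, Pow(F, 2))) (Function('H')(h, F) = Add(Mul(h, Pow(F, 2)), 1883) = Add(1883, Mul(h, Pow(F, 2))))
Add(4924393, Mul(-1, Function('H')(-1873, -1554))) = Add(4924393, Mul(-1, Add(1883, Mul(-1873, Pow(-1554, 2))))) = Add(4924393, Mul(-1, Add(1883, Mul(-1873, 2414916)))) = Add(4924393, Mul(-1, Add(1883, -4523137668))) = Add(4924393, Mul(-1, -4523135785)) = Add(4924393, 4523135785) = 4528060178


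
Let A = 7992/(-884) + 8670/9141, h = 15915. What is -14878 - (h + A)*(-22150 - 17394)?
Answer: 423565730678830/673387 ≈ 6.2901e+8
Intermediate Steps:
A = -5449216/673387 (A = 7992*(-1/884) + 8670*(1/9141) = -1998/221 + 2890/3047 = -5449216/673387 ≈ -8.0923)
-14878 - (h + A)*(-22150 - 17394) = -14878 - (15915 - 5449216/673387)*(-22150 - 17394) = -14878 - 10711504889*(-39544)/673387 = -14878 - 1*(-423575749330616/673387) = -14878 + 423575749330616/673387 = 423565730678830/673387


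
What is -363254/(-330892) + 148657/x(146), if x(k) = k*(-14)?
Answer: -12111730217/169085812 ≈ -71.631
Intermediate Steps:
x(k) = -14*k
-363254/(-330892) + 148657/x(146) = -363254/(-330892) + 148657/((-14*146)) = -363254*(-1/330892) + 148657/(-2044) = 181627/165446 + 148657*(-1/2044) = 181627/165446 - 148657/2044 = -12111730217/169085812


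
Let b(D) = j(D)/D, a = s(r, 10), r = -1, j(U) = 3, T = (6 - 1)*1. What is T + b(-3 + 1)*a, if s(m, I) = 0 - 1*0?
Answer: 5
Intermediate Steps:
T = 5 (T = 5*1 = 5)
s(m, I) = 0 (s(m, I) = 0 + 0 = 0)
a = 0
b(D) = 3/D
T + b(-3 + 1)*a = 5 + (3/(-3 + 1))*0 = 5 + (3/(-2))*0 = 5 + (3*(-1/2))*0 = 5 - 3/2*0 = 5 + 0 = 5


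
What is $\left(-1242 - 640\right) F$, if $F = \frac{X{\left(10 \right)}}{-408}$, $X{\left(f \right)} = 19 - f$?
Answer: $\frac{2823}{68} \approx 41.515$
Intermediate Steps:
$F = - \frac{3}{136}$ ($F = \frac{19 - 10}{-408} = \left(19 - 10\right) \left(- \frac{1}{408}\right) = 9 \left(- \frac{1}{408}\right) = - \frac{3}{136} \approx -0.022059$)
$\left(-1242 - 640\right) F = \left(-1242 - 640\right) \left(- \frac{3}{136}\right) = \left(-1882\right) \left(- \frac{3}{136}\right) = \frac{2823}{68}$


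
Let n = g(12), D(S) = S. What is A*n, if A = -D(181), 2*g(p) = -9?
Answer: 1629/2 ≈ 814.50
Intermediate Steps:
g(p) = -9/2 (g(p) = (½)*(-9) = -9/2)
n = -9/2 ≈ -4.5000
A = -181 (A = -1*181 = -181)
A*n = -181*(-9/2) = 1629/2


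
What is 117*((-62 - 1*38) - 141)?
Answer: -28197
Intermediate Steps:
117*((-62 - 1*38) - 141) = 117*((-62 - 38) - 141) = 117*(-100 - 141) = 117*(-241) = -28197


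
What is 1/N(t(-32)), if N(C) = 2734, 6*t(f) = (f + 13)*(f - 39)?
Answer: 1/2734 ≈ 0.00036576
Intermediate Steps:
t(f) = (-39 + f)*(13 + f)/6 (t(f) = ((f + 13)*(f - 39))/6 = ((13 + f)*(-39 + f))/6 = ((-39 + f)*(13 + f))/6 = (-39 + f)*(13 + f)/6)
1/N(t(-32)) = 1/2734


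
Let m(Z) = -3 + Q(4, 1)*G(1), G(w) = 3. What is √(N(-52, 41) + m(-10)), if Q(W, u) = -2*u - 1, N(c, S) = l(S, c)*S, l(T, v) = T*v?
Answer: 8*I*√1366 ≈ 295.68*I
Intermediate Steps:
N(c, S) = c*S² (N(c, S) = (S*c)*S = c*S²)
Q(W, u) = -1 - 2*u
m(Z) = -12 (m(Z) = -3 + (-1 - 2*1)*3 = -3 + (-1 - 2)*3 = -3 - 3*3 = -3 - 9 = -12)
√(N(-52, 41) + m(-10)) = √(-52*41² - 12) = √(-52*1681 - 12) = √(-87412 - 12) = √(-87424) = 8*I*√1366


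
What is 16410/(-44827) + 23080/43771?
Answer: 316325050/1962122617 ≈ 0.16122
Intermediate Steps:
16410/(-44827) + 23080/43771 = 16410*(-1/44827) + 23080*(1/43771) = -16410/44827 + 23080/43771 = 316325050/1962122617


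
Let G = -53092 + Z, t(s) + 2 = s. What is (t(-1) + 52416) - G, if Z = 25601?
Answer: 79904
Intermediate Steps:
t(s) = -2 + s
G = -27491 (G = -53092 + 25601 = -27491)
(t(-1) + 52416) - G = ((-2 - 1) + 52416) - 1*(-27491) = (-3 + 52416) + 27491 = 52413 + 27491 = 79904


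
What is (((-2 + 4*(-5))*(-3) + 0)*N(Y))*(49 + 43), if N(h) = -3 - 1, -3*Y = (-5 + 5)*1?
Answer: -24288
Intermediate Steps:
Y = 0 (Y = -(-5 + 5)/3 = -0 = -⅓*0 = 0)
N(h) = -4
(((-2 + 4*(-5))*(-3) + 0)*N(Y))*(49 + 43) = (((-2 + 4*(-5))*(-3) + 0)*(-4))*(49 + 43) = (((-2 - 20)*(-3) + 0)*(-4))*92 = ((-22*(-3) + 0)*(-4))*92 = ((66 + 0)*(-4))*92 = (66*(-4))*92 = -264*92 = -24288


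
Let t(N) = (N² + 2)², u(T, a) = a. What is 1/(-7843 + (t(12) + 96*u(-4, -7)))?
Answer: 1/12801 ≈ 7.8119e-5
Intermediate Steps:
t(N) = (2 + N²)²
1/(-7843 + (t(12) + 96*u(-4, -7))) = 1/(-7843 + ((2 + 12²)² + 96*(-7))) = 1/(-7843 + ((2 + 144)² - 672)) = 1/(-7843 + (146² - 672)) = 1/(-7843 + (21316 - 672)) = 1/(-7843 + 20644) = 1/12801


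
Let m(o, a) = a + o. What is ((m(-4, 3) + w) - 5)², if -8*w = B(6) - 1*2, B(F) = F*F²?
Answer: 17161/16 ≈ 1072.6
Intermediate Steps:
B(F) = F³
w = -107/4 (w = -(6³ - 1*2)/8 = -(216 - 2)/8 = -⅛*214 = -107/4 ≈ -26.750)
((m(-4, 3) + w) - 5)² = (((3 - 4) - 107/4) - 5)² = ((-1 - 107/4) - 5)² = (-111/4 - 5)² = (-131/4)² = 17161/16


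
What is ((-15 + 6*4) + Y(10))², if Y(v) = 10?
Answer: 361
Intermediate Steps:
((-15 + 6*4) + Y(10))² = ((-15 + 6*4) + 10)² = ((-15 + 24) + 10)² = (9 + 10)² = 19² = 361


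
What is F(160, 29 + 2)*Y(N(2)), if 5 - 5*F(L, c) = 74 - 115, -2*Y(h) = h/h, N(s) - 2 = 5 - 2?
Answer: -23/5 ≈ -4.6000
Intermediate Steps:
N(s) = 5 (N(s) = 2 + (5 - 2) = 2 + 3 = 5)
Y(h) = -½ (Y(h) = -h/(2*h) = -½*1 = -½)
F(L, c) = 46/5 (F(L, c) = 1 - (74 - 115)/5 = 1 - ⅕*(-41) = 1 + 41/5 = 46/5)
F(160, 29 + 2)*Y(N(2)) = (46/5)*(-½) = -23/5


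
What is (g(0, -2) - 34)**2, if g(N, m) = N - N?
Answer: 1156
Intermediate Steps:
g(N, m) = 0
(g(0, -2) - 34)**2 = (0 - 34)**2 = (-34)**2 = 1156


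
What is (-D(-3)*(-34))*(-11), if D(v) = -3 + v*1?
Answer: 2244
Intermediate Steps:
D(v) = -3 + v
(-D(-3)*(-34))*(-11) = (-(-3 - 3)*(-34))*(-11) = (-1*(-6)*(-34))*(-11) = (6*(-34))*(-11) = -204*(-11) = 2244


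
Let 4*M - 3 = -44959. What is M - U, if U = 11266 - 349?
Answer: -22156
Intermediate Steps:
M = -11239 (M = ¾ + (¼)*(-44959) = ¾ - 44959/4 = -11239)
U = 10917
M - U = -11239 - 1*10917 = -11239 - 10917 = -22156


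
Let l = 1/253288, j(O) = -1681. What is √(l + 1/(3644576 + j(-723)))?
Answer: √898753561049925770/461350794380 ≈ 0.0020549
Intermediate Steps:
l = 1/253288 ≈ 3.9481e-6
√(l + 1/(3644576 + j(-723))) = √(1/253288 + 1/(3644576 - 1681)) = √(1/253288 + 1/3642895) = √(3896183/922701588760) = √898753561049925770/461350794380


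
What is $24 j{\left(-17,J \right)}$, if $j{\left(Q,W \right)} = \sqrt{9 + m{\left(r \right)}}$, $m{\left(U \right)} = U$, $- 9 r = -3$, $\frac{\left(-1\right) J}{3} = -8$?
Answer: $16 \sqrt{21} \approx 73.321$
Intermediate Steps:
$J = 24$ ($J = \left(-3\right) \left(-8\right) = 24$)
$r = \frac{1}{3}$ ($r = \left(- \frac{1}{9}\right) \left(-3\right) = \frac{1}{3} \approx 0.33333$)
$j{\left(Q,W \right)} = \frac{2 \sqrt{21}}{3}$ ($j{\left(Q,W \right)} = \sqrt{9 + \frac{1}{3}} = \sqrt{\frac{28}{3}} = \frac{2 \sqrt{21}}{3}$)
$24 j{\left(-17,J \right)} = 24 \frac{2 \sqrt{21}}{3} = 16 \sqrt{21}$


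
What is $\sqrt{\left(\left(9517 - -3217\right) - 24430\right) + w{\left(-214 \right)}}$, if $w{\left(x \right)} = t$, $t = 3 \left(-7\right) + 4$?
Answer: $i \sqrt{11713} \approx 108.23 i$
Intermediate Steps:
$t = -17$ ($t = -21 + 4 = -17$)
$w{\left(x \right)} = -17$
$\sqrt{\left(\left(9517 - -3217\right) - 24430\right) + w{\left(-214 \right)}} = \sqrt{\left(\left(9517 - -3217\right) - 24430\right) - 17} = \sqrt{\left(\left(9517 + 3217\right) - 24430\right) - 17} = \sqrt{\left(12734 - 24430\right) - 17} = \sqrt{-11696 - 17} = \sqrt{-11713} = i \sqrt{11713}$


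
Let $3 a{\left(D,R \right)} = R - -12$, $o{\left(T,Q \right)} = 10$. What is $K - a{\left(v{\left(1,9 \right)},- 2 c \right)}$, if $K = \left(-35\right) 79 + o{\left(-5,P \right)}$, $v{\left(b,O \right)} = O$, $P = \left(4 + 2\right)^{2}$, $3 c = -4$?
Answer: $- \frac{24839}{9} \approx -2759.9$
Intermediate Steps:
$c = - \frac{4}{3}$ ($c = \frac{1}{3} \left(-4\right) = - \frac{4}{3} \approx -1.3333$)
$P = 36$ ($P = 6^{2} = 36$)
$a{\left(D,R \right)} = 4 + \frac{R}{3}$ ($a{\left(D,R \right)} = \frac{R - -12}{3} = \frac{R + 12}{3} = \frac{12 + R}{3} = 4 + \frac{R}{3}$)
$K = -2755$ ($K = \left(-35\right) 79 + 10 = -2765 + 10 = -2755$)
$K - a{\left(v{\left(1,9 \right)},- 2 c \right)} = -2755 - \left(4 + \frac{\left(-2\right) \left(- \frac{4}{3}\right)}{3}\right) = -2755 - \left(4 + \frac{1}{3} \cdot \frac{8}{3}\right) = -2755 - \left(4 + \frac{8}{9}\right) = -2755 - \frac{44}{9} = - \frac{24839}{9}$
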